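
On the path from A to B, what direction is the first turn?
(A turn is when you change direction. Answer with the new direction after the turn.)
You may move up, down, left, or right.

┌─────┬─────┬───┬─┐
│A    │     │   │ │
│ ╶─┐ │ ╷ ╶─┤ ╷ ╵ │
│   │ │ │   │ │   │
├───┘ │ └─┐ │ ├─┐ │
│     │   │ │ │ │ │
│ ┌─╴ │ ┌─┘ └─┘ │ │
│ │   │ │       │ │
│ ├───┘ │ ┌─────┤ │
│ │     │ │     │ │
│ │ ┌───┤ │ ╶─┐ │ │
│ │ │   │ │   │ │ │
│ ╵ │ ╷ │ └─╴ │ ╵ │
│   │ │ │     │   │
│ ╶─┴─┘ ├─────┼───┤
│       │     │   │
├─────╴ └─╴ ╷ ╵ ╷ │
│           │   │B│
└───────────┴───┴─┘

Directions: right, right, down, down, left, left, down, down, down, down, down, right, right, right, down, right, right, up, right, down, right, up, right, down
First turn direction: down

Solution:

┌─────┬─────┬───┬─┐
│A → ↓│     │   │ │
│ ╶─┐ │ ╷ ╶─┤ ╷ ╵ │
│   │↓│ │   │ │   │
├───┘ │ └─┐ │ ├─┐ │
│↓ ← ↲│   │ │ │ │ │
│ ┌─╴ │ ┌─┘ └─┘ │ │
│↓│   │ │       │ │
│ ├───┘ │ ┌─────┤ │
│↓│     │ │     │ │
│ │ ┌───┤ │ ╶─┐ │ │
│↓│ │   │ │   │ │ │
│ ╵ │ ╷ │ └─╴ │ ╵ │
│↓  │ │ │     │   │
│ ╶─┴─┘ ├─────┼───┤
│↳ → → ↓│  ↱ ↓│↱ ↓│
├─────╴ └─╴ ╷ ╵ ╷ │
│      ↳ → ↑│↳ ↑│B│
└───────────┴───┴─┘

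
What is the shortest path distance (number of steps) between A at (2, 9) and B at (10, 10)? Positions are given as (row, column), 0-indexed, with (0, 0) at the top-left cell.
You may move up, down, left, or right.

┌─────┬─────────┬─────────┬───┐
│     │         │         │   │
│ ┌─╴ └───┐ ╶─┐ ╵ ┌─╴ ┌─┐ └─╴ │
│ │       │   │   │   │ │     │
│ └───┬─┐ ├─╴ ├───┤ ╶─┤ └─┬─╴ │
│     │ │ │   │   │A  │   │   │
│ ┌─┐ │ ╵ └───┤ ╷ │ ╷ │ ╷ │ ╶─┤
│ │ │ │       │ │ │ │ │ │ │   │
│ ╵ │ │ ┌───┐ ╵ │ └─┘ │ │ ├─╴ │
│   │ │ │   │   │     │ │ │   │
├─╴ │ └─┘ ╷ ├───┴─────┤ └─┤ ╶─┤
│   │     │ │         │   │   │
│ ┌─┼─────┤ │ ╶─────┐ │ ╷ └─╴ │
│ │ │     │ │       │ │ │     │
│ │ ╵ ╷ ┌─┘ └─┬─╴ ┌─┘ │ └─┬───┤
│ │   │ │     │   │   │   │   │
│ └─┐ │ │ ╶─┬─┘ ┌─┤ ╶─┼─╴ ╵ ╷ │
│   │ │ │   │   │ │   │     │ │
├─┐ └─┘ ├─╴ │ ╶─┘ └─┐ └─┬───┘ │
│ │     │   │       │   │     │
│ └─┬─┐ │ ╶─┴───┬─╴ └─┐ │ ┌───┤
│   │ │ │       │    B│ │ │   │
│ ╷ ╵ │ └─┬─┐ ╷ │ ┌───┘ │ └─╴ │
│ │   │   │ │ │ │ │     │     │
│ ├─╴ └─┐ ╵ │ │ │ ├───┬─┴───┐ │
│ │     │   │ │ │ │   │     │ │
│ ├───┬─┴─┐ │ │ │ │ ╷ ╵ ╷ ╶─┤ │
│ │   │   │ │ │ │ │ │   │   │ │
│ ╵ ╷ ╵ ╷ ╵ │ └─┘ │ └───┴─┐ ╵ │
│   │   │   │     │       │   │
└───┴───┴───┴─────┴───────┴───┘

Finding path from (2, 9) to (10, 10):
Path: (2,9) → (2,10) → (3,10) → (4,10) → (4,9) → (4,8) → (3,8) → (2,8) → (2,7) → (3,7) → (4,7) → (4,6) → (3,6) → (3,5) → (3,4) → (2,4) → (1,4) → (1,3) → (1,2) → (0,2) → (0,1) → (0,0) → (1,0) → (2,0) → (2,1) → (2,2) → (3,2) → (4,2) → (5,2) → (5,3) → (5,4) → (4,4) → (4,5) → (5,5) → (6,5) → (7,5) → (7,4) → (8,4) → (8,5) → (9,5) → (9,4) → (10,4) → (10,5) → (10,6) → (11,6) → (12,6) → (13,6) → (14,6) → (14,7) → (14,8) → (13,8) → (12,8) → (11,8) → (10,8) → (10,9) → (10,10)
Distance: 55 steps

Solution:

┌─────┬─────────┬─────────┬───┐
│↓ ← ↰│         │         │   │
│ ┌─╴ └───┐ ╶─┐ ╵ ┌─╴ ┌─┐ └─╴ │
│↓│  ↑ ← ↰│   │   │   │ │     │
│ └───┬─┐ ├─╴ ├───┤ ╶─┤ └─┬─╴ │
│↳ → ↓│ │↑│   │↓ ↰│A ↓│   │   │
│ ┌─┐ │ ╵ └───┤ ╷ │ ╷ │ ╷ │ ╶─┤
│ │ │↓│  ↑ ← ↰│↓│↑│ │↓│ │ │   │
│ ╵ │ │ ┌───┐ ╵ │ └─┘ │ │ ├─╴ │
│   │↓│ │↱ ↓│↑ ↲│↑ ← ↲│ │ │   │
├─╴ │ └─┘ ╷ ├───┴─────┤ └─┤ ╶─┤
│   │↳ → ↑│↓│         │   │   │
│ ┌─┼─────┤ │ ╶─────┐ │ ╷ └─╴ │
│ │ │     │↓│       │ │ │     │
│ │ ╵ ╷ ┌─┘ └─┬─╴ ┌─┘ │ └─┬───┤
│ │   │ │↓ ↲  │   │   │   │   │
│ └─┐ │ │ ╶─┬─┘ ┌─┤ ╶─┼─╴ ╵ ╷ │
│   │ │ │↳ ↓│   │ │   │     │ │
├─┐ └─┘ ├─╴ │ ╶─┘ └─┐ └─┬───┘ │
│ │     │↓ ↲│       │   │     │
│ └─┬─┐ │ ╶─┴───┬─╴ └─┐ │ ┌───┤
│   │ │ │↳ → ↓  │↱ → B│ │ │   │
│ ╷ ╵ │ └─┬─┐ ╷ │ ┌───┘ │ └─╴ │
│ │   │   │ │↓│ │↑│     │     │
│ ├─╴ └─┐ ╵ │ │ │ ├───┬─┴───┐ │
│ │     │   │↓│ │↑│   │     │ │
│ ├───┬─┴─┐ │ │ │ │ ╷ ╵ ╷ ╶─┤ │
│ │   │   │ │↓│ │↑│ │   │   │ │
│ ╵ ╷ ╵ ╷ ╵ │ └─┘ │ └───┴─┐ ╵ │
│   │   │   │↳ → ↑│       │   │
└───┴───┴───┴─────┴───────┴───┘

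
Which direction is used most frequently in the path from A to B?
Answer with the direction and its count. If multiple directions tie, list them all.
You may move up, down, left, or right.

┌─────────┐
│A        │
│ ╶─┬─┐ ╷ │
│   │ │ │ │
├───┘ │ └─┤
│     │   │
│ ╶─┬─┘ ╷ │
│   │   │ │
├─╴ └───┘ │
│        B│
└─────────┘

Directions: right, right, right, down, down, right, down, down
Counts: {'right': 4, 'down': 4}
Most common: down and right (tied at 4 times each)

Solution:

┌─────────┐
│A → → ↓  │
│ ╶─┬─┐ ╷ │
│   │ │↓│ │
├───┘ │ └─┤
│     │↳ ↓│
│ ╶─┬─┘ ╷ │
│   │   │↓│
├─╴ └───┘ │
│        B│
└─────────┘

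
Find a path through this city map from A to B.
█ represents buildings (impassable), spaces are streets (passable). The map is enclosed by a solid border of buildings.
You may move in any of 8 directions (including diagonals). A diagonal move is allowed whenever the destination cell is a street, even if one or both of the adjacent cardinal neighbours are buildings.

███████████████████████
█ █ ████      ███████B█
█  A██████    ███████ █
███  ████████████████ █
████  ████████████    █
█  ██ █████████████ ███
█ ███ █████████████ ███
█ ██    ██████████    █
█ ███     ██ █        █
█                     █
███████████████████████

Finding the shortest path from A to B:
Movement: 8-directional
Path length: 23 steps
Directions: down → down-right → down-right → down → down-right → right → down-right → right → down-right → right → right → right → right → right → right → up-right → up-right → up-right → up → up-right → up-right → up → up

Solution:

███████████████████████
█ █ ████      ███████B█
█  A██████    ███████↑█
███↘ ████████████████↑█
████↘ ████████████  ↗ █
█  ██↓█████████████↗███
█ ███↘█████████████↑███
█ ██  →↘██████████↗   █
█ ███   →↘██ █   ↗    █
█         →→→→→→↗     █
███████████████████████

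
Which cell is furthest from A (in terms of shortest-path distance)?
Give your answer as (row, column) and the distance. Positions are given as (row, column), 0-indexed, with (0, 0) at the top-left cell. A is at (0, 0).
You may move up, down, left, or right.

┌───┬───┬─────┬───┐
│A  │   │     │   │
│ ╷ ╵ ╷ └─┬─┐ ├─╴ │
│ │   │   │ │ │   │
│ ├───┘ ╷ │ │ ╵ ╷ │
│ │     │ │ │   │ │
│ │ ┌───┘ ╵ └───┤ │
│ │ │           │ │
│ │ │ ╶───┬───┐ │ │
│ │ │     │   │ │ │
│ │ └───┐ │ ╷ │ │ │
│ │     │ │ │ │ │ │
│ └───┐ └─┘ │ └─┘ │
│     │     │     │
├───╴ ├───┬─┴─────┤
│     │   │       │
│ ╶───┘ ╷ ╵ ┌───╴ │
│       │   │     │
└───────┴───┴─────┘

Computing BFS distances from A to all cells:
Furthest cell: (0, 4)
Distance: 36 steps

Path from A to the furthest cell:

┌───┬───┬─────┬───┐
│A ↓│↱ ↓│B ← ↰│   │
│ ╷ ╵ ╷ └─┬─┐ ├─╴ │
│ │↳ ↑│↓  │ │↑│↓ ↰│
│ ├───┘ ╷ │ │ ╵ ╷ │
│ │↓ ← ↲│ │ │↑ ↲│↑│
│ │ ┌───┘ ╵ └───┤ │
│ │↓│           │↑│
│ │ │ ╶───┬───┐ │ │
│ │↓│     │↱ ↓│ │↑│
│ │ └───┐ │ ╷ │ │ │
│ │↳ → ↓│ │↑│↓│ │↑│
│ └───┐ └─┘ │ └─┘ │
│     │↳ → ↑│↳ → ↑│
├───╴ ├───┬─┴─────┤
│     │   │       │
│ ╶───┘ ╷ ╵ ┌───╴ │
│       │   │     │
└───────┴───┴─────┘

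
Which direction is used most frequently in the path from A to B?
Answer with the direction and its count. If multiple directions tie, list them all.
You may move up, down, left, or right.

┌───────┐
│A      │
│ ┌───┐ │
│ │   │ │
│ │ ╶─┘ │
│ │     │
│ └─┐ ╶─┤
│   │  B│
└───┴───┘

Directions: right, right, right, down, down, left, down, right
Counts: {'right': 4, 'down': 3, 'left': 1}
Most common: right (4 times)

Solution:

┌───────┐
│A → → ↓│
│ ┌───┐ │
│ │   │↓│
│ │ ╶─┘ │
│ │  ↓ ↲│
│ └─┐ ╶─┤
│   │↳ B│
└───┴───┘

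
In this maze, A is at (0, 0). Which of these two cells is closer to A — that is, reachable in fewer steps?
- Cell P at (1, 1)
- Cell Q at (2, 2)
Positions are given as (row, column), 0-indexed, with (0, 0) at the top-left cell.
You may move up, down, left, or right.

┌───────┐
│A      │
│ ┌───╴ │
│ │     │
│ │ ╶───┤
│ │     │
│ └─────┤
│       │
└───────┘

Shortest path A → P at (1, 1): 6 steps
Shortest path A → Q at (2, 2): 8 steps

P is closer (6 steps vs 8 steps).

Path to P:

┌───────┐
│A → → ↓│
│ ┌───╴ │
│ │P ← ↲│
│ │ ╶───┤
│ │     │
│ └─────┤
│       │
└───────┘

Path to Q:

┌───────┐
│A → → ↓│
│ ┌───╴ │
│ │↓ ← ↲│
│ │ ╶───┤
│ │↳ Q  │
│ └─────┤
│       │
└───────┘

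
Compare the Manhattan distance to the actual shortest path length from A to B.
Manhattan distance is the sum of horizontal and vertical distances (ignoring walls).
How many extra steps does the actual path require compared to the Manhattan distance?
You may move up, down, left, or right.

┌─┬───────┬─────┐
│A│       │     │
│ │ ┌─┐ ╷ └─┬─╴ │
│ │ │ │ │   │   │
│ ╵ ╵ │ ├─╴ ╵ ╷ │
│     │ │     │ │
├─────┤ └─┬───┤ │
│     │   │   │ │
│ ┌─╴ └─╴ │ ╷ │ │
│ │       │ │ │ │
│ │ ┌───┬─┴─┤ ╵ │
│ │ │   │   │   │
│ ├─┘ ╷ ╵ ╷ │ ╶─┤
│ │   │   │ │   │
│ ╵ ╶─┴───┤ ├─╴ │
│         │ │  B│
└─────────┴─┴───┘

Manhattan distance: |7 - 0| + |7 - 0| = 14
Actual path length: 22
Extra steps: 22 - 14 = 8

Solution:

┌─┬───────┬─────┐
│A│↱ → → ↓│     │
│ │ ┌─┐ ╷ └─┬─╴ │
│↓│↑│ │ │↳ ↓│↱ ↓│
│ ╵ ╵ │ ├─╴ ╵ ╷ │
│↳ ↑  │ │  ↳ ↑│↓│
├─────┤ └─┬───┤ │
│     │   │   │↓│
│ ┌─╴ └─╴ │ ╷ │ │
│ │       │ │ │↓│
│ │ ┌───┬─┴─┤ ╵ │
│ │ │   │   │↓ ↲│
│ ├─┘ ╷ ╵ ╷ │ ╶─┤
│ │   │   │ │↳ ↓│
│ ╵ ╶─┴───┤ ├─╴ │
│         │ │  B│
└─────────┴─┴───┘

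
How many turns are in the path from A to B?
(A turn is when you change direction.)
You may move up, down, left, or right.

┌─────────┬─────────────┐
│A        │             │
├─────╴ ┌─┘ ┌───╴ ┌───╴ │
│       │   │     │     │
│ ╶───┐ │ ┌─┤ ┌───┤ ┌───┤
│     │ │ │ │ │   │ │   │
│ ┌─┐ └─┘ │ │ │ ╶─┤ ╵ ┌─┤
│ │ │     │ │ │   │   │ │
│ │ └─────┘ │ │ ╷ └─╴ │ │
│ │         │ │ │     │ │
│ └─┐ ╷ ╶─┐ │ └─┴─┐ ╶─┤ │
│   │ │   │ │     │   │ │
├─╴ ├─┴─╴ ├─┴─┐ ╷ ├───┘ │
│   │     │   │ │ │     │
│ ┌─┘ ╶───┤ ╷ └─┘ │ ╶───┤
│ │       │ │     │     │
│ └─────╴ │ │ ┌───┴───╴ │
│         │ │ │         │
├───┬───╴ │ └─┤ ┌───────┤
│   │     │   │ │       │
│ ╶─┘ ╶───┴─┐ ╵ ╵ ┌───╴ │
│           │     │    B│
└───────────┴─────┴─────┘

Directions: right, right, right, down, left, left, left, down, right, right, down, right, right, up, up, right, up, right, right, right, down, left, left, down, down, down, down, right, right, down, down, left, left, up, left, down, down, down, right, down, right, right, up, right, right, right, down
Number of turns: 25

Solution:

┌─────────┬─────────────┐
│A → → ↓  │↱ → → ↓      │
├─────╴ ┌─┘ ┌───╴ ┌───╴ │
│↓ ← ← ↲│↱ ↑│↓ ← ↲│     │
│ ╶───┐ │ ┌─┤ ┌───┤ ┌───┤
│↳ → ↓│ │↑│ │↓│   │ │   │
│ ┌─┐ └─┘ │ │ │ ╶─┤ ╵ ┌─┤
│ │ │↳ → ↑│ │↓│   │   │ │
│ │ └─────┘ │ │ ╷ └─╴ │ │
│ │         │↓│ │     │ │
│ └─┐ ╷ ╶─┐ │ └─┴─┐ ╶─┤ │
│   │ │   │ │↳ → ↓│   │ │
├─╴ ├─┴─╴ ├─┴─┐ ╷ ├───┘ │
│   │     │↓ ↰│ │↓│     │
│ ┌─┘ ╶───┤ ╷ └─┘ │ ╶───┤
│ │       │↓│↑ ← ↲│     │
│ └─────╴ │ │ ┌───┴───╴ │
│         │↓│ │         │
├───┬───╴ │ └─┤ ┌───────┤
│   │     │↳ ↓│ │↱ → → ↓│
│ ╶─┘ ╶───┴─┐ ╵ ╵ ┌───╴ │
│           │↳ → ↑│    B│
└───────────┴─────┴─────┘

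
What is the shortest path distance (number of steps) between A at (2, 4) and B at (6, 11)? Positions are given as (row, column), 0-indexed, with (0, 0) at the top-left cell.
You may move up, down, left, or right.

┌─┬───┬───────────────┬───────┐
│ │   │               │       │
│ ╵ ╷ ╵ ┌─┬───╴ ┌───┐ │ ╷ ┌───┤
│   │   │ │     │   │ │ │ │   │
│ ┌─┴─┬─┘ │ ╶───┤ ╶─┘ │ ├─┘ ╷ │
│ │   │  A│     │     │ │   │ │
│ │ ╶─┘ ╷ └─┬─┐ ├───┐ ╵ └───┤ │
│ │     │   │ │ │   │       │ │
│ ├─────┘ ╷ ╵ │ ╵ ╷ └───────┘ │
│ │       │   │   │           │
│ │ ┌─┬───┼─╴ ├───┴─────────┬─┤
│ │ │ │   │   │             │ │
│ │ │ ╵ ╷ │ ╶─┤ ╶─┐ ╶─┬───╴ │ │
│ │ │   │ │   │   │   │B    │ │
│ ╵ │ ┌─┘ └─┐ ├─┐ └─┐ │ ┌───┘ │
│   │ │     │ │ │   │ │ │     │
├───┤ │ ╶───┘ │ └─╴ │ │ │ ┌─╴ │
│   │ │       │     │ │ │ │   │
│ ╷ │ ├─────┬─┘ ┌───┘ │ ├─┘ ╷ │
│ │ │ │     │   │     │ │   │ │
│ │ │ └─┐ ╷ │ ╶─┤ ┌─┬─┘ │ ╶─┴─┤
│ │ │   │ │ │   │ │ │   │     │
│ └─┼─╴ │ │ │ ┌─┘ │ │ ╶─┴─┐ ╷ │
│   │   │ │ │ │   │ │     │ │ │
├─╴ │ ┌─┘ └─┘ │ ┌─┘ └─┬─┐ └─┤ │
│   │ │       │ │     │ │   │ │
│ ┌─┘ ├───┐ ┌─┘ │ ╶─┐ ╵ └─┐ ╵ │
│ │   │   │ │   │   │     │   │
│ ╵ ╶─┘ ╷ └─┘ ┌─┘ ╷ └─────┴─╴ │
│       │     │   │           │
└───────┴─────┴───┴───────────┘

Finding path from (2, 4) to (6, 11):
Path: (2,4) → (3,4) → (3,5) → (4,5) → (4,6) → (5,6) → (5,5) → (6,5) → (6,6) → (7,6) → (8,6) → (8,5) → (8,4) → (8,3) → (7,3) → (7,4) → (6,4) → (5,4) → (5,3) → (6,3) → (6,2) → (7,2) → (8,2) → (9,2) → (10,2) → (10,3) → (11,3) → (11,2) → (12,2) → (13,2) → (13,1) → (14,1) → (14,2) → (14,3) → (13,3) → (13,4) → (14,4) → (14,5) → (14,6) → (13,6) → (13,7) → (12,7) → (11,7) → (11,8) → (10,8) → (9,8) → (9,9) → (9,10) → (8,10) → (7,10) → (6,10) → (6,9) → (5,9) → (5,10) → (5,11) → (5,12) → (5,13) → (6,13) → (6,12) → (6,11)
Distance: 59 steps

Solution:

┌─┬───┬───────────────┬───────┐
│ │   │               │       │
│ ╵ ╷ ╵ ┌─┬───╴ ┌───┐ │ ╷ ┌───┤
│   │   │ │     │   │ │ │ │   │
│ ┌─┴─┬─┘ │ ╶───┤ ╶─┘ │ ├─┘ ╷ │
│ │   │  A│     │     │ │   │ │
│ │ ╶─┘ ╷ └─┬─┐ ├───┐ ╵ └───┤ │
│ │     │↳ ↓│ │ │   │       │ │
│ ├─────┘ ╷ ╵ │ ╵ ╷ └───────┘ │
│ │       │↳ ↓│   │           │
│ │ ┌─┬───┼─╴ ├───┴─────────┬─┤
│ │ │ │↓ ↰│↓ ↲│    ↱ → → → ↓│ │
│ │ │ ╵ ╷ │ ╶─┤ ╶─┐ ╶─┬───╴ │ │
│ │ │↓ ↲│↑│↳ ↓│   │↑ ↰│B ← ↲│ │
│ ╵ │ ┌─┘ └─┐ ├─┐ └─┐ │ ┌───┘ │
│   │↓│↱ ↑  │↓│ │   │↑│ │     │
├───┤ │ ╶───┘ │ └─╴ │ │ │ ┌─╴ │
│   │↓│↑ ← ← ↲│     │↑│ │ │   │
│ ╷ │ ├─────┬─┘ ┌───┘ │ ├─┘ ╷ │
│ │ │↓│     │   │↱ → ↑│ │   │ │
│ │ │ └─┐ ╷ │ ╶─┤ ┌─┬─┘ │ ╶─┴─┤
│ │ │↳ ↓│ │ │   │↑│ │   │     │
│ └─┼─╴ │ │ │ ┌─┘ │ │ ╶─┴─┐ ╷ │
│   │↓ ↲│ │ │ │↱ ↑│ │     │ │ │
├─╴ │ ┌─┘ └─┘ │ ┌─┘ └─┬─┐ └─┤ │
│   │↓│       │↑│     │ │   │ │
│ ┌─┘ ├───┐ ┌─┘ │ ╶─┐ ╵ └─┐ ╵ │
│ │↓ ↲│↱ ↓│ │↱ ↑│   │     │   │
│ ╵ ╶─┘ ╷ └─┘ ┌─┘ ╷ └─────┴─╴ │
│  ↳ → ↑│↳ → ↑│   │           │
└───────┴─────┴───┴───────────┘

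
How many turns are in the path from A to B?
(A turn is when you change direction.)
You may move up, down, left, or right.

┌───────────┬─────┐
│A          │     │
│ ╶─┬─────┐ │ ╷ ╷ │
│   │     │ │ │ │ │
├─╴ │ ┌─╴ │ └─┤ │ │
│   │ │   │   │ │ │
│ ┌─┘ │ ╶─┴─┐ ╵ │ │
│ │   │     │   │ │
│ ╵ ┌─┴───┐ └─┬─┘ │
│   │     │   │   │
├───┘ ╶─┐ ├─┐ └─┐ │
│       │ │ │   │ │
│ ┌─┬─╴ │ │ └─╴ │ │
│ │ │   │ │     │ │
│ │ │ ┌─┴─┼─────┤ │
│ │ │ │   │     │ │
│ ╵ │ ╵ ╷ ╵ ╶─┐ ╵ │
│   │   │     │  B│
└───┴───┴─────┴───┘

Directions: right, right, right, right, right, down, down, right, down, right, up, up, up, right, down, down, down, down, down, down, down, down
Number of turns: 7

Solution:

┌───────────┬─────┐
│A → → → → ↓│  ↱ ↓│
│ ╶─┬─────┐ │ ╷ ╷ │
│   │     │↓│ │↑│↓│
├─╴ │ ┌─╴ │ └─┤ │ │
│   │ │   │↳ ↓│↑│↓│
│ ┌─┘ │ ╶─┴─┐ ╵ │ │
│ │   │     │↳ ↑│↓│
│ ╵ ┌─┴───┐ └─┬─┘ │
│   │     │   │  ↓│
├───┘ ╶─┐ ├─┐ └─┐ │
│       │ │ │   │↓│
│ ┌─┬─╴ │ │ └─╴ │ │
│ │ │   │ │     │↓│
│ │ │ ┌─┴─┼─────┤ │
│ │ │ │   │     │↓│
│ ╵ │ ╵ ╷ ╵ ╶─┐ ╵ │
│   │   │     │  B│
└───┴───┴─────┴───┘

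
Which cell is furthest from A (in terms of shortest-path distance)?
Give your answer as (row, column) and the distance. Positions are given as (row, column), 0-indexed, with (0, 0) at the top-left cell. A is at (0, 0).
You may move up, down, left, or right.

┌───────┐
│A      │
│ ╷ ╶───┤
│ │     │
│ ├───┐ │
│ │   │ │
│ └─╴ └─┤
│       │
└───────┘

Computing BFS distances from A to all cells:
Furthest cell: (2, 1)
Distance: 7 steps

Path from A to the furthest cell:

┌───────┐
│A      │
│ ╷ ╶───┤
│↓│     │
│ ├───┐ │
│↓│B ↰│ │
│ └─╴ └─┤
│↳ → ↑  │
└───────┘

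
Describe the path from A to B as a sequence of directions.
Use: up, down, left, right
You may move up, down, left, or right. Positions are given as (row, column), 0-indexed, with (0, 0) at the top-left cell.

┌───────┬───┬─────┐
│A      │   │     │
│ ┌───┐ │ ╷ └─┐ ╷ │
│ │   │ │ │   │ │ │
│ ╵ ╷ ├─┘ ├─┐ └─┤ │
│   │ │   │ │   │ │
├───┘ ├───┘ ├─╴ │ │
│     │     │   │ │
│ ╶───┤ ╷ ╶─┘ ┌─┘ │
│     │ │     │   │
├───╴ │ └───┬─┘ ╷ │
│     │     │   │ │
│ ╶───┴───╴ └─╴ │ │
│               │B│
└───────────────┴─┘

Finding the path and converting it to directions:
Path through cells: (0,0) → (1,0) → (2,0) → (2,1) → (1,1) → (1,2) → (2,2) → (3,2) → (3,1) → (3,0) → (4,0) → (4,1) → (4,2) → (5,2) → (5,1) → (5,0) → (6,0) → (6,1) → (6,2) → (6,3) → (6,4) → (6,5) → (6,6) → (6,7) → (5,7) → (4,7) → (4,8) → (5,8) → (6,8)
Directions: down, down, right, up, right, down, down, left, left, down, right, right, down, left, left, down, right, right, right, right, right, right, right, up, up, right, down, down

Solution:

┌───────┬───┬─────┐
│A      │   │     │
│ ┌───┐ │ ╷ └─┐ ╷ │
│↓│↱ ↓│ │ │   │ │ │
│ ╵ ╷ ├─┘ ├─┐ └─┤ │
│↳ ↑│↓│   │ │   │ │
├───┘ ├───┘ ├─╴ │ │
│↓ ← ↲│     │   │ │
│ ╶───┤ ╷ ╶─┘ ┌─┘ │
│↳ → ↓│ │     │↱ ↓│
├───╴ │ └───┬─┘ ╷ │
│↓ ← ↲│     │  ↑│↓│
│ ╶───┴───╴ └─╴ │ │
│↳ → → → → → → ↑│B│
└───────────────┴─┘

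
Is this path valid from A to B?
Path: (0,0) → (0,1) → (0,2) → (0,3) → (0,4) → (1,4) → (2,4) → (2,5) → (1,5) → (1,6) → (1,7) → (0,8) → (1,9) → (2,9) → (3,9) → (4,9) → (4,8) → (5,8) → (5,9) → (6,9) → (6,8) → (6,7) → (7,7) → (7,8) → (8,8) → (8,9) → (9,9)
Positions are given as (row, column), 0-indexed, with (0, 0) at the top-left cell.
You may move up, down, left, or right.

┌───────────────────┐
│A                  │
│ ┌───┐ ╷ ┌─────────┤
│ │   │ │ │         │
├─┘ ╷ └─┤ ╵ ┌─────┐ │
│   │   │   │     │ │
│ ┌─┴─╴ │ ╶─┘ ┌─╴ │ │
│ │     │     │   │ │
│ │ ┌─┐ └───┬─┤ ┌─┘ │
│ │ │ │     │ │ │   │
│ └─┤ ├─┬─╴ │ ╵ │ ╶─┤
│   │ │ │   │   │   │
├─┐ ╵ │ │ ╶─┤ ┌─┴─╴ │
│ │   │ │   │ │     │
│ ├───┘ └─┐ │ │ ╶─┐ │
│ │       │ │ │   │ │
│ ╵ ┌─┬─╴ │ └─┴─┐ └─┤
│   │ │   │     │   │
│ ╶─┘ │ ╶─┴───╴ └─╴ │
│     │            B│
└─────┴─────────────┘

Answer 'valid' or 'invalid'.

Checking path validity:
Result: Invalid move at step 11: cannot move from (1, 7) to (0, 8).

invalid

Correct solution:

┌───────────────────┐
│A → → → ↓          │
│ ┌───┐ ╷ ┌─────────┤
│ │   │ │↓│↱ → → → ↓│
├─┘ ╷ └─┤ ╵ ┌─────┐ │
│   │   │↳ ↑│     │↓│
│ ┌─┴─╴ │ ╶─┘ ┌─╴ │ │
│ │     │     │   │↓│
│ │ ┌─┐ └───┬─┤ ┌─┘ │
│ │ │ │     │ │ │↓ ↲│
│ └─┤ ├─┬─╴ │ ╵ │ ╶─┤
│   │ │ │   │   │↳ ↓│
├─┐ ╵ │ │ ╶─┤ ┌─┴─╴ │
│ │   │ │   │ │↓ ← ↲│
│ ├───┘ └─┐ │ │ ╶─┐ │
│ │       │ │ │↳ ↓│ │
│ ╵ ┌─┬─╴ │ └─┴─┐ └─┤
│   │ │   │     │↳ ↓│
│ ╶─┘ │ ╶─┴───╴ └─╴ │
│     │            B│
└─────┴─────────────┘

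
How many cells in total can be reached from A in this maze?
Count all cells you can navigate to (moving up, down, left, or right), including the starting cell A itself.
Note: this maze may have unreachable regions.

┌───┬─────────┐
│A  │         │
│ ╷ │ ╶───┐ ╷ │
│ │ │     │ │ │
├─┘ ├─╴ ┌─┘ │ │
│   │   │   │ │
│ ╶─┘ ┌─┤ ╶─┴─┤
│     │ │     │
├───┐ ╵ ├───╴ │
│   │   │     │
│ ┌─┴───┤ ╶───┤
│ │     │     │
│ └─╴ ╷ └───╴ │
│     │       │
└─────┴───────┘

Using BFS/flood-fill to find all reachable cells from A:
Maze size: 7 × 7 = 49 total cells
All cells are reachable — the maze is fully connected.
Reachable cells: 49

Reachable region (· marks reachable cells):

┌───┬─────────┐
│A ·│· · · · ·│
│ ╷ │ ╶───┐ ╷ │
│·│·│· · ·│·│·│
├─┘ ├─╴ ┌─┘ │ │
│· ·│· ·│· ·│·│
│ ╶─┘ ┌─┤ ╶─┴─┤
│· · ·│·│· · ·│
├───┐ ╵ ├───╴ │
│· ·│· ·│· · ·│
│ ┌─┴───┤ ╶───┤
│·│· · ·│· · ·│
│ └─╴ ╷ └───╴ │
│· · ·│· · · ·│
└─────┴───────┘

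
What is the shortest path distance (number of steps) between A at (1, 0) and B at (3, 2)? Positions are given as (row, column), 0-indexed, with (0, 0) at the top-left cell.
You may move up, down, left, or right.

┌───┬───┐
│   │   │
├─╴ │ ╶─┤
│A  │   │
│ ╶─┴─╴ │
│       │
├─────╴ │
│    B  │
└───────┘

Finding path from (1, 0) to (3, 2):
Path: (1,0) → (2,0) → (2,1) → (2,2) → (2,3) → (3,3) → (3,2)
Distance: 6 steps

Solution:

┌───┬───┐
│   │   │
├─╴ │ ╶─┤
│A  │   │
│ ╶─┴─╴ │
│↳ → → ↓│
├─────╴ │
│    B ↲│
└───────┘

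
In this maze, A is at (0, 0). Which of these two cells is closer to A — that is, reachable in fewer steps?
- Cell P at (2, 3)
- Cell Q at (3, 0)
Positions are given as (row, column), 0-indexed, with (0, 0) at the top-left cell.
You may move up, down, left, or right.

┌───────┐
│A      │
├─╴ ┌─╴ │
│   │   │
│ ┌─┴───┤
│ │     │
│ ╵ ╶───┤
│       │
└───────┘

Shortest path A → P at (2, 3): 9 steps
Shortest path A → Q at (3, 0): 5 steps

Q is closer (5 steps vs 9 steps).

Path to P:

┌───────┐
│A ↓    │
├─╴ ┌─╴ │
│↓ ↲│   │
│ ┌─┴───┤
│↓│↱ → P│
│ ╵ ╶───┤
│↳ ↑    │
└───────┘

Path to Q:

┌───────┐
│A ↓    │
├─╴ ┌─╴ │
│↓ ↲│   │
│ ┌─┴───┤
│↓│     │
│ ╵ ╶───┤
│Q      │
└───────┘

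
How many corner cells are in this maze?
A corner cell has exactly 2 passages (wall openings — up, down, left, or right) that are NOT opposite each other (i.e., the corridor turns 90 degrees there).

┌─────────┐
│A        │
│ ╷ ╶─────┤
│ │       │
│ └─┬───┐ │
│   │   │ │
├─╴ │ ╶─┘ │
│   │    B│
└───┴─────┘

Counting corner cells (2 non-opposite passages):
Total corners: 9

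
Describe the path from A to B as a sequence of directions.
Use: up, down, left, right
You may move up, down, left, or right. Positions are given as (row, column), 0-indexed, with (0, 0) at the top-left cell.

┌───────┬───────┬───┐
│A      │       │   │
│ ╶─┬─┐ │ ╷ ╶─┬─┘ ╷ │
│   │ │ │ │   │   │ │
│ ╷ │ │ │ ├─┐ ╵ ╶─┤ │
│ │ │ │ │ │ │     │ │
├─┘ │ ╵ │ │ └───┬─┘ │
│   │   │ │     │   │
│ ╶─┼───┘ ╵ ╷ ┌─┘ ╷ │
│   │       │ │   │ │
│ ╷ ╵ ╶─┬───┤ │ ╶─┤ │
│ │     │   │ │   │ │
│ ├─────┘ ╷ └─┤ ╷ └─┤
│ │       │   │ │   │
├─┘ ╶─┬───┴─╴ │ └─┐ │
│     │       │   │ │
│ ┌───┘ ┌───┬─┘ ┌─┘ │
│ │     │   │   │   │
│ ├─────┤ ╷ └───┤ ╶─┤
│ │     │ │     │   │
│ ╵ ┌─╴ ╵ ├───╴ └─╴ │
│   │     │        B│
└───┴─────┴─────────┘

Finding the path and converting it to directions:
Path through cells: (0,0) → (1,0) → (1,1) → (2,1) → (3,1) → (3,0) → (4,0) → (4,1) → (5,1) → (5,2) → (4,2) → (4,3) → (4,4) → (3,4) → (2,4) → (1,4) → (0,4) → (0,5) → (1,5) → (1,6) → (2,6) → (2,7) → (1,7) → (1,8) → (0,8) → (0,9) → (1,9) → (2,9) → (3,9) → (3,8) → (4,8) → (4,7) → (5,7) → (5,8) → (6,8) → (6,9) → (7,9) → (8,9) → (8,8) → (9,8) → (9,9) → (10,9)
Directions: down, right, down, down, left, down, right, down, right, up, right, right, up, up, up, up, right, down, right, down, right, up, right, up, right, down, down, down, left, down, left, down, right, down, right, down, down, left, down, right, down

Solution:

┌───────┬───────┬───┐
│A      │↱ ↓    │↱ ↓│
│ ╶─┬─┐ │ ╷ ╶─┬─┘ ╷ │
│↳ ↓│ │ │↑│↳ ↓│↱ ↑│↓│
│ ╷ │ │ │ ├─┐ ╵ ╶─┤ │
│ │↓│ │ │↑│ │↳ ↑  │↓│
├─┘ │ ╵ │ │ └───┬─┘ │
│↓ ↲│   │↑│     │↓ ↲│
│ ╶─┼───┘ ╵ ╷ ┌─┘ ╷ │
│↳ ↓│↱ → ↑  │ │↓ ↲│ │
│ ╷ ╵ ╶─┬───┤ │ ╶─┤ │
│ │↳ ↑  │   │ │↳ ↓│ │
│ ├─────┘ ╷ └─┤ ╷ └─┤
│ │       │   │ │↳ ↓│
├─┘ ╶─┬───┴─╴ │ └─┐ │
│     │       │   │↓│
│ ┌───┘ ┌───┬─┘ ┌─┘ │
│ │     │   │   │↓ ↲│
│ ├─────┤ ╷ └───┤ ╶─┤
│ │     │ │     │↳ ↓│
│ ╵ ┌─╴ ╵ ├───╴ └─╴ │
│   │     │        B│
└───┴─────┴─────────┘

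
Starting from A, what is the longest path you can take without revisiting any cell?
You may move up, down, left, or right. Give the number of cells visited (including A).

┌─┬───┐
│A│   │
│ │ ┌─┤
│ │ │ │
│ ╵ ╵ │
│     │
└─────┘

Finding longest simple path using DFS:
Start: (0, 0)
Longest path visits 7 cells
Path: A → down → down → right → up → up → right

Solution:

┌─┬───┐
│A│↱ B│
│ │ ┌─┤
│↓│↑│ │
│ ╵ ╵ │
│↳ ↑  │
└─────┘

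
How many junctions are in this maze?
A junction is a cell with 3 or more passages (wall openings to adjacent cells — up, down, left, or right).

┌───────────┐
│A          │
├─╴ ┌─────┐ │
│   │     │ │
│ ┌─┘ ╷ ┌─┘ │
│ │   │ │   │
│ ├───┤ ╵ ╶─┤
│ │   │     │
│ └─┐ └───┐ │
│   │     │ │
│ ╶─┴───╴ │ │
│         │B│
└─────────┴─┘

Checking each cell for number of passages:

Junctions found (3+ passages):
  (0, 1): 3 passages
  (1, 3): 3 passages
  (3, 4): 3 passages
  (4, 0): 3 passages
Total junctions: 4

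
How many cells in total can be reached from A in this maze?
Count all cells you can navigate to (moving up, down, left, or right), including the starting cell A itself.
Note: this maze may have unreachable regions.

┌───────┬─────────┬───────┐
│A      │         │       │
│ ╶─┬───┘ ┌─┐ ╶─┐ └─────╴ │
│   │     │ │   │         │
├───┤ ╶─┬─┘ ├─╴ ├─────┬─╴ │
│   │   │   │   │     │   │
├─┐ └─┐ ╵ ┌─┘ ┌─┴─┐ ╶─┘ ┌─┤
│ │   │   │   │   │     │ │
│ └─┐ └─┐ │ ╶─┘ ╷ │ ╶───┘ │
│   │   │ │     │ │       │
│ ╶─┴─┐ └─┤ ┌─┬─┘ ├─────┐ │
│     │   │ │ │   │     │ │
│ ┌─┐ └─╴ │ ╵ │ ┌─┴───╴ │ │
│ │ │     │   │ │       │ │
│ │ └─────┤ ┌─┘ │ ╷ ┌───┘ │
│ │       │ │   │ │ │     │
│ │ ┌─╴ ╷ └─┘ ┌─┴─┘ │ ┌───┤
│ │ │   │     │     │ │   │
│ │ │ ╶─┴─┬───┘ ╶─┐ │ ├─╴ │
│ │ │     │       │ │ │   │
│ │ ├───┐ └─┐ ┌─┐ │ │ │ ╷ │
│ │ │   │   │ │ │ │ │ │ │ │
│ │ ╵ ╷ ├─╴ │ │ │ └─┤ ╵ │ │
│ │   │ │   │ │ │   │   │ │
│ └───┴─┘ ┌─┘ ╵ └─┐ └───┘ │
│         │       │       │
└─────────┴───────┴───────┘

Using BFS/flood-fill to find all reachable cells from A:
Maze size: 13 × 13 = 169 total cells
163 cell(s) are walled off and cannot be reached from A.
Reachable cells: 6

Reachable region (· marks reachable cells):

┌───────┬─────────┬───────┐
│A · · ·│         │       │
│ ╶─┬───┘ ┌─┐ ╶─┐ └─────╴ │
│· ·│     │ │   │         │
├───┤ ╶─┬─┘ ├─╴ ├─────┬─╴ │
│   │   │   │   │     │   │
├─┐ └─┐ ╵ ┌─┘ ┌─┴─┐ ╶─┘ ┌─┤
│ │   │   │   │   │     │ │
│ └─┐ └─┐ │ ╶─┘ ╷ │ ╶───┘ │
│   │   │ │     │ │       │
│ ╶─┴─┐ └─┤ ┌─┬─┘ ├─────┐ │
│     │   │ │ │   │     │ │
│ ┌─┐ └─╴ │ ╵ │ ┌─┴───╴ │ │
│ │ │     │   │ │       │ │
│ │ └─────┤ ┌─┘ │ ╷ ┌───┘ │
│ │       │ │   │ │ │     │
│ │ ┌─╴ ╷ └─┘ ┌─┴─┘ │ ┌───┤
│ │ │   │     │     │ │   │
│ │ │ ╶─┴─┬───┘ ╶─┐ │ ├─╴ │
│ │ │     │       │ │ │   │
│ │ ├───┐ └─┐ ┌─┐ │ │ │ ╷ │
│ │ │   │   │ │ │ │ │ │ │ │
│ │ ╵ ╷ ├─╴ │ │ │ └─┤ ╵ │ │
│ │   │ │   │ │ │   │   │ │
│ └───┴─┘ ┌─┘ ╵ └─┐ └───┘ │
│         │       │       │
└─────────┴───────┴───────┘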